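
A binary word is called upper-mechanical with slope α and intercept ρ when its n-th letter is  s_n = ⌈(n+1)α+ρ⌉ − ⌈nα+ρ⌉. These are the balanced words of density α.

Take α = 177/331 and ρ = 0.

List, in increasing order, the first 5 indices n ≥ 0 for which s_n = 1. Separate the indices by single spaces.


0 1 3 5 7

n=0: ⌈177/331⌉−⌈0/331⌉ = 1−0 = 1  ← one
n=1: ⌈354/331⌉−⌈177/331⌉ = 2−1 = 1  ← one
n=2: ⌈531/331⌉−⌈354/331⌉ = 2−2 = 0
n=3: ⌈708/331⌉−⌈531/331⌉ = 3−2 = 1  ← one
n=4: ⌈885/331⌉−⌈708/331⌉ = 3−3 = 0
n=5: ⌈1062/331⌉−⌈885/331⌉ = 4−3 = 1  ← one
n=6: ⌈1239/331⌉−⌈1062/331⌉ = 4−4 = 0
n=7: ⌈1416/331⌉−⌈1239/331⌉ = 5−4 = 1  ← one
positions of the first 5 ones: 0 1 3 5 7


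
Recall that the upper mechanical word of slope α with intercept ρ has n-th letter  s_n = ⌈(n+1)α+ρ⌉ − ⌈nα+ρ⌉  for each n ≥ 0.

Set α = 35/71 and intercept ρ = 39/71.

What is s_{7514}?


(n+1)α + ρ = (7515·35 + 39) / 71 = 263064/71
nα + ρ     = (7514·35 + 39) / 71 = 263029/71
⌈263064/71⌉ = 3706,  ⌈263029/71⌉ = 3705
s_{7514} = 3706 − 3705 = 1

1


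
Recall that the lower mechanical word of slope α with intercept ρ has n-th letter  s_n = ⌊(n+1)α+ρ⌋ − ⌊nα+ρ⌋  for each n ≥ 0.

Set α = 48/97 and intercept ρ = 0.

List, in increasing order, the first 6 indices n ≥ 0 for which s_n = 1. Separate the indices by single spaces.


2 4 6 8 10 12

n=0: ⌊48/97⌋−⌊0/97⌋ = 0−0 = 0
n=1: ⌊96/97⌋−⌊48/97⌋ = 0−0 = 0
n=2: ⌊144/97⌋−⌊96/97⌋ = 1−0 = 1  ← one
n=3: ⌊192/97⌋−⌊144/97⌋ = 1−1 = 0
n=4: ⌊240/97⌋−⌊192/97⌋ = 2−1 = 1  ← one
n=5: ⌊288/97⌋−⌊240/97⌋ = 2−2 = 0
n=6: ⌊336/97⌋−⌊288/97⌋ = 3−2 = 1  ← one
n=7: ⌊384/97⌋−⌊336/97⌋ = 3−3 = 0
n=8: ⌊432/97⌋−⌊384/97⌋ = 4−3 = 1  ← one
n=9: ⌊480/97⌋−⌊432/97⌋ = 4−4 = 0
n=10: ⌊528/97⌋−⌊480/97⌋ = 5−4 = 1  ← one
n=11: ⌊576/97⌋−⌊528/97⌋ = 5−5 = 0
n=12: ⌊624/97⌋−⌊576/97⌋ = 6−5 = 1  ← one
positions of the first 6 ones: 2 4 6 8 10 12


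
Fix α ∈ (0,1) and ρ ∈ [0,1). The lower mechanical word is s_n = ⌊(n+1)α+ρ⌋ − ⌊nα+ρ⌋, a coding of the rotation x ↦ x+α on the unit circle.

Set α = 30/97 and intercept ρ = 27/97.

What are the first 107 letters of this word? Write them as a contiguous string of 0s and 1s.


n=0: ⌊(1·30+27)/97⌋ − ⌊(0·30+27)/97⌋ = ⌊57/97⌋ − ⌊27/97⌋ = 0 − 0 = 0
n=1: ⌊(2·30+27)/97⌋ − ⌊(1·30+27)/97⌋ = ⌊87/97⌋ − ⌊57/97⌋ = 0 − 0 = 0
n=2: ⌊(3·30+27)/97⌋ − ⌊(2·30+27)/97⌋ = ⌊117/97⌋ − ⌊87/97⌋ = 1 − 0 = 1
n=3: ⌊(4·30+27)/97⌋ − ⌊(3·30+27)/97⌋ = ⌊147/97⌋ − ⌊117/97⌋ = 1 − 1 = 0
n=4: ⌊(5·30+27)/97⌋ − ⌊(4·30+27)/97⌋ = ⌊177/97⌋ − ⌊147/97⌋ = 1 − 1 = 0
n=5: ⌊(6·30+27)/97⌋ − ⌊(5·30+27)/97⌋ = ⌊207/97⌋ − ⌊177/97⌋ = 2 − 1 = 1
n=6: ⌊(7·30+27)/97⌋ − ⌊(6·30+27)/97⌋ = ⌊237/97⌋ − ⌊207/97⌋ = 2 − 2 = 0
n=7: ⌊(8·30+27)/97⌋ − ⌊(7·30+27)/97⌋ = ⌊267/97⌋ − ⌊237/97⌋ = 2 − 2 = 0
n=8: ⌊(9·30+27)/97⌋ − ⌊(8·30+27)/97⌋ = ⌊297/97⌋ − ⌊267/97⌋ = 3 − 2 = 1
n=9: ⌊(10·30+27)/97⌋ − ⌊(9·30+27)/97⌋ = ⌊327/97⌋ − ⌊297/97⌋ = 3 − 3 = 0
n=10: ⌊(11·30+27)/97⌋ − ⌊(10·30+27)/97⌋ = ⌊357/97⌋ − ⌊327/97⌋ = 3 − 3 = 0
n=11: ⌊(12·30+27)/97⌋ − ⌊(11·30+27)/97⌋ = ⌊387/97⌋ − ⌊357/97⌋ = 3 − 3 = 0
n=12: ⌊(13·30+27)/97⌋ − ⌊(12·30+27)/97⌋ = ⌊417/97⌋ − ⌊387/97⌋ = 4 − 3 = 1
n=13: ⌊(14·30+27)/97⌋ − ⌊(13·30+27)/97⌋ = ⌊447/97⌋ − ⌊417/97⌋ = 4 − 4 = 0
n=14: ⌊(15·30+27)/97⌋ − ⌊(14·30+27)/97⌋ = ⌊477/97⌋ − ⌊447/97⌋ = 4 − 4 = 0
n=15: ⌊(16·30+27)/97⌋ − ⌊(15·30+27)/97⌋ = ⌊507/97⌋ − ⌊477/97⌋ = 5 − 4 = 1
n=16: ⌊(17·30+27)/97⌋ − ⌊(16·30+27)/97⌋ = ⌊537/97⌋ − ⌊507/97⌋ = 5 − 5 = 0
n=17: ⌊(18·30+27)/97⌋ − ⌊(17·30+27)/97⌋ = ⌊567/97⌋ − ⌊537/97⌋ = 5 − 5 = 0
n=18: ⌊(19·30+27)/97⌋ − ⌊(18·30+27)/97⌋ = ⌊597/97⌋ − ⌊567/97⌋ = 6 − 5 = 1
n=19: ⌊(20·30+27)/97⌋ − ⌊(19·30+27)/97⌋ = ⌊627/97⌋ − ⌊597/97⌋ = 6 − 6 = 0
n=20: ⌊(21·30+27)/97⌋ − ⌊(20·30+27)/97⌋ = ⌊657/97⌋ − ⌊627/97⌋ = 6 − 6 = 0
n=21: ⌊(22·30+27)/97⌋ − ⌊(21·30+27)/97⌋ = ⌊687/97⌋ − ⌊657/97⌋ = 7 − 6 = 1
n=22: ⌊(23·30+27)/97⌋ − ⌊(22·30+27)/97⌋ = ⌊717/97⌋ − ⌊687/97⌋ = 7 − 7 = 0
n=23: ⌊(24·30+27)/97⌋ − ⌊(23·30+27)/97⌋ = ⌊747/97⌋ − ⌊717/97⌋ = 7 − 7 = 0
n=24: ⌊(25·30+27)/97⌋ − ⌊(24·30+27)/97⌋ = ⌊777/97⌋ − ⌊747/97⌋ = 8 − 7 = 1
n=25: ⌊(26·30+27)/97⌋ − ⌊(25·30+27)/97⌋ = ⌊807/97⌋ − ⌊777/97⌋ = 8 − 8 = 0
n=26: ⌊(27·30+27)/97⌋ − ⌊(26·30+27)/97⌋ = ⌊837/97⌋ − ⌊807/97⌋ = 8 − 8 = 0
n=27: ⌊(28·30+27)/97⌋ − ⌊(27·30+27)/97⌋ = ⌊867/97⌋ − ⌊837/97⌋ = 8 − 8 = 0
n=28: ⌊(29·30+27)/97⌋ − ⌊(28·30+27)/97⌋ = ⌊897/97⌋ − ⌊867/97⌋ = 9 − 8 = 1
n=29: ⌊(30·30+27)/97⌋ − ⌊(29·30+27)/97⌋ = ⌊927/97⌋ − ⌊897/97⌋ = 9 − 9 = 0
n=30: ⌊(31·30+27)/97⌋ − ⌊(30·30+27)/97⌋ = ⌊957/97⌋ − ⌊927/97⌋ = 9 − 9 = 0
n=31: ⌊(32·30+27)/97⌋ − ⌊(31·30+27)/97⌋ = ⌊987/97⌋ − ⌊957/97⌋ = 10 − 9 = 1
n=32: ⌊(33·30+27)/97⌋ − ⌊(32·30+27)/97⌋ = ⌊1017/97⌋ − ⌊987/97⌋ = 10 − 10 = 0
n=33: ⌊(34·30+27)/97⌋ − ⌊(33·30+27)/97⌋ = ⌊1047/97⌋ − ⌊1017/97⌋ = 10 − 10 = 0
n=34: ⌊(35·30+27)/97⌋ − ⌊(34·30+27)/97⌋ = ⌊1077/97⌋ − ⌊1047/97⌋ = 11 − 10 = 1
n=35: ⌊(36·30+27)/97⌋ − ⌊(35·30+27)/97⌋ = ⌊1107/97⌋ − ⌊1077/97⌋ = 11 − 11 = 0
n=36: ⌊(37·30+27)/97⌋ − ⌊(36·30+27)/97⌋ = ⌊1137/97⌋ − ⌊1107/97⌋ = 11 − 11 = 0
n=37: ⌊(38·30+27)/97⌋ − ⌊(37·30+27)/97⌋ = ⌊1167/97⌋ − ⌊1137/97⌋ = 12 − 11 = 1
n=38: ⌊(39·30+27)/97⌋ − ⌊(38·30+27)/97⌋ = ⌊1197/97⌋ − ⌊1167/97⌋ = 12 − 12 = 0
n=39: ⌊(40·30+27)/97⌋ − ⌊(39·30+27)/97⌋ = ⌊1227/97⌋ − ⌊1197/97⌋ = 12 − 12 = 0
n=40: ⌊(41·30+27)/97⌋ − ⌊(40·30+27)/97⌋ = ⌊1257/97⌋ − ⌊1227/97⌋ = 12 − 12 = 0
n=41: ⌊(42·30+27)/97⌋ − ⌊(41·30+27)/97⌋ = ⌊1287/97⌋ − ⌊1257/97⌋ = 13 − 12 = 1
n=42: ⌊(43·30+27)/97⌋ − ⌊(42·30+27)/97⌋ = ⌊1317/97⌋ − ⌊1287/97⌋ = 13 − 13 = 0
n=43: ⌊(44·30+27)/97⌋ − ⌊(43·30+27)/97⌋ = ⌊1347/97⌋ − ⌊1317/97⌋ = 13 − 13 = 0
n=44: ⌊(45·30+27)/97⌋ − ⌊(44·30+27)/97⌋ = ⌊1377/97⌋ − ⌊1347/97⌋ = 14 − 13 = 1
n=45: ⌊(46·30+27)/97⌋ − ⌊(45·30+27)/97⌋ = ⌊1407/97⌋ − ⌊1377/97⌋ = 14 − 14 = 0
n=46: ⌊(47·30+27)/97⌋ − ⌊(46·30+27)/97⌋ = ⌊1437/97⌋ − ⌊1407/97⌋ = 14 − 14 = 0
n=47: ⌊(48·30+27)/97⌋ − ⌊(47·30+27)/97⌋ = ⌊1467/97⌋ − ⌊1437/97⌋ = 15 − 14 = 1
n=48: ⌊(49·30+27)/97⌋ − ⌊(48·30+27)/97⌋ = ⌊1497/97⌋ − ⌊1467/97⌋ = 15 − 15 = 0
n=49: ⌊(50·30+27)/97⌋ − ⌊(49·30+27)/97⌋ = ⌊1527/97⌋ − ⌊1497/97⌋ = 15 − 15 = 0
n=50: ⌊(51·30+27)/97⌋ − ⌊(50·30+27)/97⌋ = ⌊1557/97⌋ − ⌊1527/97⌋ = 16 − 15 = 1
n=51: ⌊(52·30+27)/97⌋ − ⌊(51·30+27)/97⌋ = ⌊1587/97⌋ − ⌊1557/97⌋ = 16 − 16 = 0
n=52: ⌊(53·30+27)/97⌋ − ⌊(52·30+27)/97⌋ = ⌊1617/97⌋ − ⌊1587/97⌋ = 16 − 16 = 0
n=53: ⌊(54·30+27)/97⌋ − ⌊(53·30+27)/97⌋ = ⌊1647/97⌋ − ⌊1617/97⌋ = 16 − 16 = 0
n=54: ⌊(55·30+27)/97⌋ − ⌊(54·30+27)/97⌋ = ⌊1677/97⌋ − ⌊1647/97⌋ = 17 − 16 = 1
n=55: ⌊(56·30+27)/97⌋ − ⌊(55·30+27)/97⌋ = ⌊1707/97⌋ − ⌊1677/97⌋ = 17 − 17 = 0
n=56: ⌊(57·30+27)/97⌋ − ⌊(56·30+27)/97⌋ = ⌊1737/97⌋ − ⌊1707/97⌋ = 17 − 17 = 0
n=57: ⌊(58·30+27)/97⌋ − ⌊(57·30+27)/97⌋ = ⌊1767/97⌋ − ⌊1737/97⌋ = 18 − 17 = 1
n=58: ⌊(59·30+27)/97⌋ − ⌊(58·30+27)/97⌋ = ⌊1797/97⌋ − ⌊1767/97⌋ = 18 − 18 = 0
n=59: ⌊(60·30+27)/97⌋ − ⌊(59·30+27)/97⌋ = ⌊1827/97⌋ − ⌊1797/97⌋ = 18 − 18 = 0
n=60: ⌊(61·30+27)/97⌋ − ⌊(60·30+27)/97⌋ = ⌊1857/97⌋ − ⌊1827/97⌋ = 19 − 18 = 1
n=61: ⌊(62·30+27)/97⌋ − ⌊(61·30+27)/97⌋ = ⌊1887/97⌋ − ⌊1857/97⌋ = 19 − 19 = 0
n=62: ⌊(63·30+27)/97⌋ − ⌊(62·30+27)/97⌋ = ⌊1917/97⌋ − ⌊1887/97⌋ = 19 − 19 = 0
n=63: ⌊(64·30+27)/97⌋ − ⌊(63·30+27)/97⌋ = ⌊1947/97⌋ − ⌊1917/97⌋ = 20 − 19 = 1
n=64: ⌊(65·30+27)/97⌋ − ⌊(64·30+27)/97⌋ = ⌊1977/97⌋ − ⌊1947/97⌋ = 20 − 20 = 0
n=65: ⌊(66·30+27)/97⌋ − ⌊(65·30+27)/97⌋ = ⌊2007/97⌋ − ⌊1977/97⌋ = 20 − 20 = 0
n=66: ⌊(67·30+27)/97⌋ − ⌊(66·30+27)/97⌋ = ⌊2037/97⌋ − ⌊2007/97⌋ = 21 − 20 = 1
n=67: ⌊(68·30+27)/97⌋ − ⌊(67·30+27)/97⌋ = ⌊2067/97⌋ − ⌊2037/97⌋ = 21 − 21 = 0
n=68: ⌊(69·30+27)/97⌋ − ⌊(68·30+27)/97⌋ = ⌊2097/97⌋ − ⌊2067/97⌋ = 21 − 21 = 0
n=69: ⌊(70·30+27)/97⌋ − ⌊(69·30+27)/97⌋ = ⌊2127/97⌋ − ⌊2097/97⌋ = 21 − 21 = 0
n=70: ⌊(71·30+27)/97⌋ − ⌊(70·30+27)/97⌋ = ⌊2157/97⌋ − ⌊2127/97⌋ = 22 − 21 = 1
n=71: ⌊(72·30+27)/97⌋ − ⌊(71·30+27)/97⌋ = ⌊2187/97⌋ − ⌊2157/97⌋ = 22 − 22 = 0
n=72: ⌊(73·30+27)/97⌋ − ⌊(72·30+27)/97⌋ = ⌊2217/97⌋ − ⌊2187/97⌋ = 22 − 22 = 0
n=73: ⌊(74·30+27)/97⌋ − ⌊(73·30+27)/97⌋ = ⌊2247/97⌋ − ⌊2217/97⌋ = 23 − 22 = 1
n=74: ⌊(75·30+27)/97⌋ − ⌊(74·30+27)/97⌋ = ⌊2277/97⌋ − ⌊2247/97⌋ = 23 − 23 = 0
n=75: ⌊(76·30+27)/97⌋ − ⌊(75·30+27)/97⌋ = ⌊2307/97⌋ − ⌊2277/97⌋ = 23 − 23 = 0
n=76: ⌊(77·30+27)/97⌋ − ⌊(76·30+27)/97⌋ = ⌊2337/97⌋ − ⌊2307/97⌋ = 24 − 23 = 1
n=77: ⌊(78·30+27)/97⌋ − ⌊(77·30+27)/97⌋ = ⌊2367/97⌋ − ⌊2337/97⌋ = 24 − 24 = 0
n=78: ⌊(79·30+27)/97⌋ − ⌊(78·30+27)/97⌋ = ⌊2397/97⌋ − ⌊2367/97⌋ = 24 − 24 = 0
n=79: ⌊(80·30+27)/97⌋ − ⌊(79·30+27)/97⌋ = ⌊2427/97⌋ − ⌊2397/97⌋ = 25 − 24 = 1
n=80: ⌊(81·30+27)/97⌋ − ⌊(80·30+27)/97⌋ = ⌊2457/97⌋ − ⌊2427/97⌋ = 25 − 25 = 0
n=81: ⌊(82·30+27)/97⌋ − ⌊(81·30+27)/97⌋ = ⌊2487/97⌋ − ⌊2457/97⌋ = 25 − 25 = 0
n=82: ⌊(83·30+27)/97⌋ − ⌊(82·30+27)/97⌋ = ⌊2517/97⌋ − ⌊2487/97⌋ = 25 − 25 = 0
n=83: ⌊(84·30+27)/97⌋ − ⌊(83·30+27)/97⌋ = ⌊2547/97⌋ − ⌊2517/97⌋ = 26 − 25 = 1
n=84: ⌊(85·30+27)/97⌋ − ⌊(84·30+27)/97⌋ = ⌊2577/97⌋ − ⌊2547/97⌋ = 26 − 26 = 0
n=85: ⌊(86·30+27)/97⌋ − ⌊(85·30+27)/97⌋ = ⌊2607/97⌋ − ⌊2577/97⌋ = 26 − 26 = 0
n=86: ⌊(87·30+27)/97⌋ − ⌊(86·30+27)/97⌋ = ⌊2637/97⌋ − ⌊2607/97⌋ = 27 − 26 = 1
n=87: ⌊(88·30+27)/97⌋ − ⌊(87·30+27)/97⌋ = ⌊2667/97⌋ − ⌊2637/97⌋ = 27 − 27 = 0
n=88: ⌊(89·30+27)/97⌋ − ⌊(88·30+27)/97⌋ = ⌊2697/97⌋ − ⌊2667/97⌋ = 27 − 27 = 0
n=89: ⌊(90·30+27)/97⌋ − ⌊(89·30+27)/97⌋ = ⌊2727/97⌋ − ⌊2697/97⌋ = 28 − 27 = 1
n=90: ⌊(91·30+27)/97⌋ − ⌊(90·30+27)/97⌋ = ⌊2757/97⌋ − ⌊2727/97⌋ = 28 − 28 = 0
n=91: ⌊(92·30+27)/97⌋ − ⌊(91·30+27)/97⌋ = ⌊2787/97⌋ − ⌊2757/97⌋ = 28 − 28 = 0
n=92: ⌊(93·30+27)/97⌋ − ⌊(92·30+27)/97⌋ = ⌊2817/97⌋ − ⌊2787/97⌋ = 29 − 28 = 1
n=93: ⌊(94·30+27)/97⌋ − ⌊(93·30+27)/97⌋ = ⌊2847/97⌋ − ⌊2817/97⌋ = 29 − 29 = 0
n=94: ⌊(95·30+27)/97⌋ − ⌊(94·30+27)/97⌋ = ⌊2877/97⌋ − ⌊2847/97⌋ = 29 − 29 = 0
n=95: ⌊(96·30+27)/97⌋ − ⌊(95·30+27)/97⌋ = ⌊2907/97⌋ − ⌊2877/97⌋ = 29 − 29 = 0
n=96: ⌊(97·30+27)/97⌋ − ⌊(96·30+27)/97⌋ = ⌊2937/97⌋ − ⌊2907/97⌋ = 30 − 29 = 1
n=97: ⌊(98·30+27)/97⌋ − ⌊(97·30+27)/97⌋ = ⌊2967/97⌋ − ⌊2937/97⌋ = 30 − 30 = 0
n=98: ⌊(99·30+27)/97⌋ − ⌊(98·30+27)/97⌋ = ⌊2997/97⌋ − ⌊2967/97⌋ = 30 − 30 = 0
n=99: ⌊(100·30+27)/97⌋ − ⌊(99·30+27)/97⌋ = ⌊3027/97⌋ − ⌊2997/97⌋ = 31 − 30 = 1
n=100: ⌊(101·30+27)/97⌋ − ⌊(100·30+27)/97⌋ = ⌊3057/97⌋ − ⌊3027/97⌋ = 31 − 31 = 0
n=101: ⌊(102·30+27)/97⌋ − ⌊(101·30+27)/97⌋ = ⌊3087/97⌋ − ⌊3057/97⌋ = 31 − 31 = 0
n=102: ⌊(103·30+27)/97⌋ − ⌊(102·30+27)/97⌋ = ⌊3117/97⌋ − ⌊3087/97⌋ = 32 − 31 = 1
n=103: ⌊(104·30+27)/97⌋ − ⌊(103·30+27)/97⌋ = ⌊3147/97⌋ − ⌊3117/97⌋ = 32 − 32 = 0
n=104: ⌊(105·30+27)/97⌋ − ⌊(104·30+27)/97⌋ = ⌊3177/97⌋ − ⌊3147/97⌋ = 32 − 32 = 0
n=105: ⌊(106·30+27)/97⌋ − ⌊(105·30+27)/97⌋ = ⌊3207/97⌋ − ⌊3177/97⌋ = 33 − 32 = 1
n=106: ⌊(107·30+27)/97⌋ − ⌊(106·30+27)/97⌋ = ⌊3237/97⌋ − ⌊3207/97⌋ = 33 − 33 = 0

00100100100010010010010010001001001001000100100100100010010010010010001001001001000100100100100010010010010


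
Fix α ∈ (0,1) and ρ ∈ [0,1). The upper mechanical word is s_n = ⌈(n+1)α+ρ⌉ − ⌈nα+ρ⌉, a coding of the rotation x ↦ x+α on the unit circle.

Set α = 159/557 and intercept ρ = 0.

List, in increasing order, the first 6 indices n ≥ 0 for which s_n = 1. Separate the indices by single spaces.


n=0: ⌈159/557⌉−⌈0/557⌉ = 1−0 = 1  ← one
n=1: ⌈318/557⌉−⌈159/557⌉ = 1−1 = 0
n=2: ⌈477/557⌉−⌈318/557⌉ = 1−1 = 0
n=3: ⌈636/557⌉−⌈477/557⌉ = 2−1 = 1  ← one
n=4: ⌈795/557⌉−⌈636/557⌉ = 2−2 = 0
n=5: ⌈954/557⌉−⌈795/557⌉ = 2−2 = 0
n=6: ⌈1113/557⌉−⌈954/557⌉ = 2−2 = 0
n=7: ⌈1272/557⌉−⌈1113/557⌉ = 3−2 = 1  ← one
n=8: ⌈1431/557⌉−⌈1272/557⌉ = 3−3 = 0
n=9: ⌈1590/557⌉−⌈1431/557⌉ = 3−3 = 0
n=10: ⌈1749/557⌉−⌈1590/557⌉ = 4−3 = 1  ← one
n=11: ⌈1908/557⌉−⌈1749/557⌉ = 4−4 = 0
n=12: ⌈2067/557⌉−⌈1908/557⌉ = 4−4 = 0
n=13: ⌈2226/557⌉−⌈2067/557⌉ = 4−4 = 0
n=14: ⌈2385/557⌉−⌈2226/557⌉ = 5−4 = 1  ← one
n=15: ⌈2544/557⌉−⌈2385/557⌉ = 5−5 = 0
n=16: ⌈2703/557⌉−⌈2544/557⌉ = 5−5 = 0
n=17: ⌈2862/557⌉−⌈2703/557⌉ = 6−5 = 1  ← one
positions of the first 6 ones: 0 3 7 10 14 17

0 3 7 10 14 17


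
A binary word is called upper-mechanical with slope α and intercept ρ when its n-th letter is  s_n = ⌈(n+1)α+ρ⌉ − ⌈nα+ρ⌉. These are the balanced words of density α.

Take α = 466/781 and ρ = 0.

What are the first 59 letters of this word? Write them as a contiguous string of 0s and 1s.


n=0: ⌈(1·466)/781⌉ − ⌈(0·466)/781⌉ = ⌈466/781⌉ − ⌈0/781⌉ = 1 − 0 = 1
n=1: ⌈(2·466)/781⌉ − ⌈(1·466)/781⌉ = ⌈932/781⌉ − ⌈466/781⌉ = 2 − 1 = 1
n=2: ⌈(3·466)/781⌉ − ⌈(2·466)/781⌉ = ⌈1398/781⌉ − ⌈932/781⌉ = 2 − 2 = 0
n=3: ⌈(4·466)/781⌉ − ⌈(3·466)/781⌉ = ⌈1864/781⌉ − ⌈1398/781⌉ = 3 − 2 = 1
n=4: ⌈(5·466)/781⌉ − ⌈(4·466)/781⌉ = ⌈2330/781⌉ − ⌈1864/781⌉ = 3 − 3 = 0
n=5: ⌈(6·466)/781⌉ − ⌈(5·466)/781⌉ = ⌈2796/781⌉ − ⌈2330/781⌉ = 4 − 3 = 1
n=6: ⌈(7·466)/781⌉ − ⌈(6·466)/781⌉ = ⌈3262/781⌉ − ⌈2796/781⌉ = 5 − 4 = 1
n=7: ⌈(8·466)/781⌉ − ⌈(7·466)/781⌉ = ⌈3728/781⌉ − ⌈3262/781⌉ = 5 − 5 = 0
n=8: ⌈(9·466)/781⌉ − ⌈(8·466)/781⌉ = ⌈4194/781⌉ − ⌈3728/781⌉ = 6 − 5 = 1
n=9: ⌈(10·466)/781⌉ − ⌈(9·466)/781⌉ = ⌈4660/781⌉ − ⌈4194/781⌉ = 6 − 6 = 0
n=10: ⌈(11·466)/781⌉ − ⌈(10·466)/781⌉ = ⌈5126/781⌉ − ⌈4660/781⌉ = 7 − 6 = 1
n=11: ⌈(12·466)/781⌉ − ⌈(11·466)/781⌉ = ⌈5592/781⌉ − ⌈5126/781⌉ = 8 − 7 = 1
n=12: ⌈(13·466)/781⌉ − ⌈(12·466)/781⌉ = ⌈6058/781⌉ − ⌈5592/781⌉ = 8 − 8 = 0
n=13: ⌈(14·466)/781⌉ − ⌈(13·466)/781⌉ = ⌈6524/781⌉ − ⌈6058/781⌉ = 9 − 8 = 1
n=14: ⌈(15·466)/781⌉ − ⌈(14·466)/781⌉ = ⌈6990/781⌉ − ⌈6524/781⌉ = 9 − 9 = 0
n=15: ⌈(16·466)/781⌉ − ⌈(15·466)/781⌉ = ⌈7456/781⌉ − ⌈6990/781⌉ = 10 − 9 = 1
n=16: ⌈(17·466)/781⌉ − ⌈(16·466)/781⌉ = ⌈7922/781⌉ − ⌈7456/781⌉ = 11 − 10 = 1
n=17: ⌈(18·466)/781⌉ − ⌈(17·466)/781⌉ = ⌈8388/781⌉ − ⌈7922/781⌉ = 11 − 11 = 0
n=18: ⌈(19·466)/781⌉ − ⌈(18·466)/781⌉ = ⌈8854/781⌉ − ⌈8388/781⌉ = 12 − 11 = 1
n=19: ⌈(20·466)/781⌉ − ⌈(19·466)/781⌉ = ⌈9320/781⌉ − ⌈8854/781⌉ = 12 − 12 = 0
n=20: ⌈(21·466)/781⌉ − ⌈(20·466)/781⌉ = ⌈9786/781⌉ − ⌈9320/781⌉ = 13 − 12 = 1
n=21: ⌈(22·466)/781⌉ − ⌈(21·466)/781⌉ = ⌈10252/781⌉ − ⌈9786/781⌉ = 14 − 13 = 1
n=22: ⌈(23·466)/781⌉ − ⌈(22·466)/781⌉ = ⌈10718/781⌉ − ⌈10252/781⌉ = 14 − 14 = 0
n=23: ⌈(24·466)/781⌉ − ⌈(23·466)/781⌉ = ⌈11184/781⌉ − ⌈10718/781⌉ = 15 − 14 = 1
n=24: ⌈(25·466)/781⌉ − ⌈(24·466)/781⌉ = ⌈11650/781⌉ − ⌈11184/781⌉ = 15 − 15 = 0
n=25: ⌈(26·466)/781⌉ − ⌈(25·466)/781⌉ = ⌈12116/781⌉ − ⌈11650/781⌉ = 16 − 15 = 1
n=26: ⌈(27·466)/781⌉ − ⌈(26·466)/781⌉ = ⌈12582/781⌉ − ⌈12116/781⌉ = 17 − 16 = 1
n=27: ⌈(28·466)/781⌉ − ⌈(27·466)/781⌉ = ⌈13048/781⌉ − ⌈12582/781⌉ = 17 − 17 = 0
n=28: ⌈(29·466)/781⌉ − ⌈(28·466)/781⌉ = ⌈13514/781⌉ − ⌈13048/781⌉ = 18 − 17 = 1
n=29: ⌈(30·466)/781⌉ − ⌈(29·466)/781⌉ = ⌈13980/781⌉ − ⌈13514/781⌉ = 18 − 18 = 0
n=30: ⌈(31·466)/781⌉ − ⌈(30·466)/781⌉ = ⌈14446/781⌉ − ⌈13980/781⌉ = 19 − 18 = 1
n=31: ⌈(32·466)/781⌉ − ⌈(31·466)/781⌉ = ⌈14912/781⌉ − ⌈14446/781⌉ = 20 − 19 = 1
n=32: ⌈(33·466)/781⌉ − ⌈(32·466)/781⌉ = ⌈15378/781⌉ − ⌈14912/781⌉ = 20 − 20 = 0
n=33: ⌈(34·466)/781⌉ − ⌈(33·466)/781⌉ = ⌈15844/781⌉ − ⌈15378/781⌉ = 21 − 20 = 1
n=34: ⌈(35·466)/781⌉ − ⌈(34·466)/781⌉ = ⌈16310/781⌉ − ⌈15844/781⌉ = 21 − 21 = 0
n=35: ⌈(36·466)/781⌉ − ⌈(35·466)/781⌉ = ⌈16776/781⌉ − ⌈16310/781⌉ = 22 − 21 = 1
n=36: ⌈(37·466)/781⌉ − ⌈(36·466)/781⌉ = ⌈17242/781⌉ − ⌈16776/781⌉ = 23 − 22 = 1
n=37: ⌈(38·466)/781⌉ − ⌈(37·466)/781⌉ = ⌈17708/781⌉ − ⌈17242/781⌉ = 23 − 23 = 0
n=38: ⌈(39·466)/781⌉ − ⌈(38·466)/781⌉ = ⌈18174/781⌉ − ⌈17708/781⌉ = 24 − 23 = 1
n=39: ⌈(40·466)/781⌉ − ⌈(39·466)/781⌉ = ⌈18640/781⌉ − ⌈18174/781⌉ = 24 − 24 = 0
n=40: ⌈(41·466)/781⌉ − ⌈(40·466)/781⌉ = ⌈19106/781⌉ − ⌈18640/781⌉ = 25 − 24 = 1
n=41: ⌈(42·466)/781⌉ − ⌈(41·466)/781⌉ = ⌈19572/781⌉ − ⌈19106/781⌉ = 26 − 25 = 1
n=42: ⌈(43·466)/781⌉ − ⌈(42·466)/781⌉ = ⌈20038/781⌉ − ⌈19572/781⌉ = 26 − 26 = 0
n=43: ⌈(44·466)/781⌉ − ⌈(43·466)/781⌉ = ⌈20504/781⌉ − ⌈20038/781⌉ = 27 − 26 = 1
n=44: ⌈(45·466)/781⌉ − ⌈(44·466)/781⌉ = ⌈20970/781⌉ − ⌈20504/781⌉ = 27 − 27 = 0
n=45: ⌈(46·466)/781⌉ − ⌈(45·466)/781⌉ = ⌈21436/781⌉ − ⌈20970/781⌉ = 28 − 27 = 1
n=46: ⌈(47·466)/781⌉ − ⌈(46·466)/781⌉ = ⌈21902/781⌉ − ⌈21436/781⌉ = 29 − 28 = 1
n=47: ⌈(48·466)/781⌉ − ⌈(47·466)/781⌉ = ⌈22368/781⌉ − ⌈21902/781⌉ = 29 − 29 = 0
n=48: ⌈(49·466)/781⌉ − ⌈(48·466)/781⌉ = ⌈22834/781⌉ − ⌈22368/781⌉ = 30 − 29 = 1
n=49: ⌈(50·466)/781⌉ − ⌈(49·466)/781⌉ = ⌈23300/781⌉ − ⌈22834/781⌉ = 30 − 30 = 0
n=50: ⌈(51·466)/781⌉ − ⌈(50·466)/781⌉ = ⌈23766/781⌉ − ⌈23300/781⌉ = 31 − 30 = 1
n=51: ⌈(52·466)/781⌉ − ⌈(51·466)/781⌉ = ⌈24232/781⌉ − ⌈23766/781⌉ = 32 − 31 = 1
n=52: ⌈(53·466)/781⌉ − ⌈(52·466)/781⌉ = ⌈24698/781⌉ − ⌈24232/781⌉ = 32 − 32 = 0
n=53: ⌈(54·466)/781⌉ − ⌈(53·466)/781⌉ = ⌈25164/781⌉ − ⌈24698/781⌉ = 33 − 32 = 1
n=54: ⌈(55·466)/781⌉ − ⌈(54·466)/781⌉ = ⌈25630/781⌉ − ⌈25164/781⌉ = 33 − 33 = 0
n=55: ⌈(56·466)/781⌉ − ⌈(55·466)/781⌉ = ⌈26096/781⌉ − ⌈25630/781⌉ = 34 − 33 = 1
n=56: ⌈(57·466)/781⌉ − ⌈(56·466)/781⌉ = ⌈26562/781⌉ − ⌈26096/781⌉ = 35 − 34 = 1
n=57: ⌈(58·466)/781⌉ − ⌈(57·466)/781⌉ = ⌈27028/781⌉ − ⌈26562/781⌉ = 35 − 35 = 0
n=58: ⌈(59·466)/781⌉ − ⌈(58·466)/781⌉ = ⌈27494/781⌉ − ⌈27028/781⌉ = 36 − 35 = 1

11010110101101011010110101101011010110101101011010110101101


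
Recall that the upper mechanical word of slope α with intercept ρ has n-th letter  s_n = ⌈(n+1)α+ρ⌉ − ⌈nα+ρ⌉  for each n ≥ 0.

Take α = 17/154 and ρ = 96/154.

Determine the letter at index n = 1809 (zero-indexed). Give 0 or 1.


0

(n+1)α + ρ = (1810·17 + 96) / 154 = 30866/154
nα + ρ     = (1809·17 + 96) / 154 = 30849/154
⌈30866/154⌉ = 201,  ⌈30849/154⌉ = 201
s_{1809} = 201 − 201 = 0


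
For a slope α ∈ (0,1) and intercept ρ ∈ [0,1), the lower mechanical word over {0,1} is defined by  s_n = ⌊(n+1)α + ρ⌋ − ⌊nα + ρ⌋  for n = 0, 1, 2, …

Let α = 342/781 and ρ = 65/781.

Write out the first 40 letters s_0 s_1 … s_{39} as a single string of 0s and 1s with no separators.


n=0: ⌊(1·342+65)/781⌋ − ⌊(0·342+65)/781⌋ = ⌊407/781⌋ − ⌊65/781⌋ = 0 − 0 = 0
n=1: ⌊(2·342+65)/781⌋ − ⌊(1·342+65)/781⌋ = ⌊749/781⌋ − ⌊407/781⌋ = 0 − 0 = 0
n=2: ⌊(3·342+65)/781⌋ − ⌊(2·342+65)/781⌋ = ⌊1091/781⌋ − ⌊749/781⌋ = 1 − 0 = 1
n=3: ⌊(4·342+65)/781⌋ − ⌊(3·342+65)/781⌋ = ⌊1433/781⌋ − ⌊1091/781⌋ = 1 − 1 = 0
n=4: ⌊(5·342+65)/781⌋ − ⌊(4·342+65)/781⌋ = ⌊1775/781⌋ − ⌊1433/781⌋ = 2 − 1 = 1
n=5: ⌊(6·342+65)/781⌋ − ⌊(5·342+65)/781⌋ = ⌊2117/781⌋ − ⌊1775/781⌋ = 2 − 2 = 0
n=6: ⌊(7·342+65)/781⌋ − ⌊(6·342+65)/781⌋ = ⌊2459/781⌋ − ⌊2117/781⌋ = 3 − 2 = 1
n=7: ⌊(8·342+65)/781⌋ − ⌊(7·342+65)/781⌋ = ⌊2801/781⌋ − ⌊2459/781⌋ = 3 − 3 = 0
n=8: ⌊(9·342+65)/781⌋ − ⌊(8·342+65)/781⌋ = ⌊3143/781⌋ − ⌊2801/781⌋ = 4 − 3 = 1
n=9: ⌊(10·342+65)/781⌋ − ⌊(9·342+65)/781⌋ = ⌊3485/781⌋ − ⌊3143/781⌋ = 4 − 4 = 0
n=10: ⌊(11·342+65)/781⌋ − ⌊(10·342+65)/781⌋ = ⌊3827/781⌋ − ⌊3485/781⌋ = 4 − 4 = 0
n=11: ⌊(12·342+65)/781⌋ − ⌊(11·342+65)/781⌋ = ⌊4169/781⌋ − ⌊3827/781⌋ = 5 − 4 = 1
n=12: ⌊(13·342+65)/781⌋ − ⌊(12·342+65)/781⌋ = ⌊4511/781⌋ − ⌊4169/781⌋ = 5 − 5 = 0
n=13: ⌊(14·342+65)/781⌋ − ⌊(13·342+65)/781⌋ = ⌊4853/781⌋ − ⌊4511/781⌋ = 6 − 5 = 1
n=14: ⌊(15·342+65)/781⌋ − ⌊(14·342+65)/781⌋ = ⌊5195/781⌋ − ⌊4853/781⌋ = 6 − 6 = 0
n=15: ⌊(16·342+65)/781⌋ − ⌊(15·342+65)/781⌋ = ⌊5537/781⌋ − ⌊5195/781⌋ = 7 − 6 = 1
n=16: ⌊(17·342+65)/781⌋ − ⌊(16·342+65)/781⌋ = ⌊5879/781⌋ − ⌊5537/781⌋ = 7 − 7 = 0
n=17: ⌊(18·342+65)/781⌋ − ⌊(17·342+65)/781⌋ = ⌊6221/781⌋ − ⌊5879/781⌋ = 7 − 7 = 0
n=18: ⌊(19·342+65)/781⌋ − ⌊(18·342+65)/781⌋ = ⌊6563/781⌋ − ⌊6221/781⌋ = 8 − 7 = 1
n=19: ⌊(20·342+65)/781⌋ − ⌊(19·342+65)/781⌋ = ⌊6905/781⌋ − ⌊6563/781⌋ = 8 − 8 = 0
n=20: ⌊(21·342+65)/781⌋ − ⌊(20·342+65)/781⌋ = ⌊7247/781⌋ − ⌊6905/781⌋ = 9 − 8 = 1
n=21: ⌊(22·342+65)/781⌋ − ⌊(21·342+65)/781⌋ = ⌊7589/781⌋ − ⌊7247/781⌋ = 9 − 9 = 0
n=22: ⌊(23·342+65)/781⌋ − ⌊(22·342+65)/781⌋ = ⌊7931/781⌋ − ⌊7589/781⌋ = 10 − 9 = 1
n=23: ⌊(24·342+65)/781⌋ − ⌊(23·342+65)/781⌋ = ⌊8273/781⌋ − ⌊7931/781⌋ = 10 − 10 = 0
n=24: ⌊(25·342+65)/781⌋ − ⌊(24·342+65)/781⌋ = ⌊8615/781⌋ − ⌊8273/781⌋ = 11 − 10 = 1
n=25: ⌊(26·342+65)/781⌋ − ⌊(25·342+65)/781⌋ = ⌊8957/781⌋ − ⌊8615/781⌋ = 11 − 11 = 0
n=26: ⌊(27·342+65)/781⌋ − ⌊(26·342+65)/781⌋ = ⌊9299/781⌋ − ⌊8957/781⌋ = 11 − 11 = 0
n=27: ⌊(28·342+65)/781⌋ − ⌊(27·342+65)/781⌋ = ⌊9641/781⌋ − ⌊9299/781⌋ = 12 − 11 = 1
n=28: ⌊(29·342+65)/781⌋ − ⌊(28·342+65)/781⌋ = ⌊9983/781⌋ − ⌊9641/781⌋ = 12 − 12 = 0
n=29: ⌊(30·342+65)/781⌋ − ⌊(29·342+65)/781⌋ = ⌊10325/781⌋ − ⌊9983/781⌋ = 13 − 12 = 1
n=30: ⌊(31·342+65)/781⌋ − ⌊(30·342+65)/781⌋ = ⌊10667/781⌋ − ⌊10325/781⌋ = 13 − 13 = 0
n=31: ⌊(32·342+65)/781⌋ − ⌊(31·342+65)/781⌋ = ⌊11009/781⌋ − ⌊10667/781⌋ = 14 − 13 = 1
n=32: ⌊(33·342+65)/781⌋ − ⌊(32·342+65)/781⌋ = ⌊11351/781⌋ − ⌊11009/781⌋ = 14 − 14 = 0
n=33: ⌊(34·342+65)/781⌋ − ⌊(33·342+65)/781⌋ = ⌊11693/781⌋ − ⌊11351/781⌋ = 14 − 14 = 0
n=34: ⌊(35·342+65)/781⌋ − ⌊(34·342+65)/781⌋ = ⌊12035/781⌋ − ⌊11693/781⌋ = 15 − 14 = 1
n=35: ⌊(36·342+65)/781⌋ − ⌊(35·342+65)/781⌋ = ⌊12377/781⌋ − ⌊12035/781⌋ = 15 − 15 = 0
n=36: ⌊(37·342+65)/781⌋ − ⌊(36·342+65)/781⌋ = ⌊12719/781⌋ − ⌊12377/781⌋ = 16 − 15 = 1
n=37: ⌊(38·342+65)/781⌋ − ⌊(37·342+65)/781⌋ = ⌊13061/781⌋ − ⌊12719/781⌋ = 16 − 16 = 0
n=38: ⌊(39·342+65)/781⌋ − ⌊(38·342+65)/781⌋ = ⌊13403/781⌋ − ⌊13061/781⌋ = 17 − 16 = 1
n=39: ⌊(40·342+65)/781⌋ − ⌊(39·342+65)/781⌋ = ⌊13745/781⌋ − ⌊13403/781⌋ = 17 − 17 = 0

0010101010010101001010101001010100101010


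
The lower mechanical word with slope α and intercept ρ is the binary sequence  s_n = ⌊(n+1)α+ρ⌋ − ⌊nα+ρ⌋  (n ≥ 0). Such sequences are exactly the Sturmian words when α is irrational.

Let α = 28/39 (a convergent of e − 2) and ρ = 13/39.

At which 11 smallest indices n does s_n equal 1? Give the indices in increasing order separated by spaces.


0 2 3 5 6 7 9 10 12 13 14

n=0: ⌊41/39⌋−⌊13/39⌋ = 1−0 = 1  ← one
n=1: ⌊69/39⌋−⌊41/39⌋ = 1−1 = 0
n=2: ⌊97/39⌋−⌊69/39⌋ = 2−1 = 1  ← one
n=3: ⌊125/39⌋−⌊97/39⌋ = 3−2 = 1  ← one
n=4: ⌊153/39⌋−⌊125/39⌋ = 3−3 = 0
n=5: ⌊181/39⌋−⌊153/39⌋ = 4−3 = 1  ← one
n=6: ⌊209/39⌋−⌊181/39⌋ = 5−4 = 1  ← one
n=7: ⌊237/39⌋−⌊209/39⌋ = 6−5 = 1  ← one
n=8: ⌊265/39⌋−⌊237/39⌋ = 6−6 = 0
n=9: ⌊293/39⌋−⌊265/39⌋ = 7−6 = 1  ← one
n=10: ⌊321/39⌋−⌊293/39⌋ = 8−7 = 1  ← one
n=11: ⌊349/39⌋−⌊321/39⌋ = 8−8 = 0
n=12: ⌊377/39⌋−⌊349/39⌋ = 9−8 = 1  ← one
n=13: ⌊405/39⌋−⌊377/39⌋ = 10−9 = 1  ← one
n=14: ⌊433/39⌋−⌊405/39⌋ = 11−10 = 1  ← one
positions of the first 11 ones: 0 2 3 5 6 7 9 10 12 13 14


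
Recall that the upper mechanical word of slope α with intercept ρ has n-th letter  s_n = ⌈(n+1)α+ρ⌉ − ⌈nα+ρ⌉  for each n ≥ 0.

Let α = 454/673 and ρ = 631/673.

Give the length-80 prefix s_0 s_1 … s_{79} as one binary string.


n=0: ⌈(1·454+631)/673⌉ − ⌈(0·454+631)/673⌉ = ⌈1085/673⌉ − ⌈631/673⌉ = 2 − 1 = 1
n=1: ⌈(2·454+631)/673⌉ − ⌈(1·454+631)/673⌉ = ⌈1539/673⌉ − ⌈1085/673⌉ = 3 − 2 = 1
n=2: ⌈(3·454+631)/673⌉ − ⌈(2·454+631)/673⌉ = ⌈1993/673⌉ − ⌈1539/673⌉ = 3 − 3 = 0
n=3: ⌈(4·454+631)/673⌉ − ⌈(3·454+631)/673⌉ = ⌈2447/673⌉ − ⌈1993/673⌉ = 4 − 3 = 1
n=4: ⌈(5·454+631)/673⌉ − ⌈(4·454+631)/673⌉ = ⌈2901/673⌉ − ⌈2447/673⌉ = 5 − 4 = 1
n=5: ⌈(6·454+631)/673⌉ − ⌈(5·454+631)/673⌉ = ⌈3355/673⌉ − ⌈2901/673⌉ = 5 − 5 = 0
n=6: ⌈(7·454+631)/673⌉ − ⌈(6·454+631)/673⌉ = ⌈3809/673⌉ − ⌈3355/673⌉ = 6 − 5 = 1
n=7: ⌈(8·454+631)/673⌉ − ⌈(7·454+631)/673⌉ = ⌈4263/673⌉ − ⌈3809/673⌉ = 7 − 6 = 1
n=8: ⌈(9·454+631)/673⌉ − ⌈(8·454+631)/673⌉ = ⌈4717/673⌉ − ⌈4263/673⌉ = 8 − 7 = 1
n=9: ⌈(10·454+631)/673⌉ − ⌈(9·454+631)/673⌉ = ⌈5171/673⌉ − ⌈4717/673⌉ = 8 − 8 = 0
n=10: ⌈(11·454+631)/673⌉ − ⌈(10·454+631)/673⌉ = ⌈5625/673⌉ − ⌈5171/673⌉ = 9 − 8 = 1
n=11: ⌈(12·454+631)/673⌉ − ⌈(11·454+631)/673⌉ = ⌈6079/673⌉ − ⌈5625/673⌉ = 10 − 9 = 1
n=12: ⌈(13·454+631)/673⌉ − ⌈(12·454+631)/673⌉ = ⌈6533/673⌉ − ⌈6079/673⌉ = 10 − 10 = 0
n=13: ⌈(14·454+631)/673⌉ − ⌈(13·454+631)/673⌉ = ⌈6987/673⌉ − ⌈6533/673⌉ = 11 − 10 = 1
n=14: ⌈(15·454+631)/673⌉ − ⌈(14·454+631)/673⌉ = ⌈7441/673⌉ − ⌈6987/673⌉ = 12 − 11 = 1
n=15: ⌈(16·454+631)/673⌉ − ⌈(15·454+631)/673⌉ = ⌈7895/673⌉ − ⌈7441/673⌉ = 12 − 12 = 0
n=16: ⌈(17·454+631)/673⌉ − ⌈(16·454+631)/673⌉ = ⌈8349/673⌉ − ⌈7895/673⌉ = 13 − 12 = 1
n=17: ⌈(18·454+631)/673⌉ − ⌈(17·454+631)/673⌉ = ⌈8803/673⌉ − ⌈8349/673⌉ = 14 − 13 = 1
n=18: ⌈(19·454+631)/673⌉ − ⌈(18·454+631)/673⌉ = ⌈9257/673⌉ − ⌈8803/673⌉ = 14 − 14 = 0
n=19: ⌈(20·454+631)/673⌉ − ⌈(19·454+631)/673⌉ = ⌈9711/673⌉ − ⌈9257/673⌉ = 15 − 14 = 1
n=20: ⌈(21·454+631)/673⌉ − ⌈(20·454+631)/673⌉ = ⌈10165/673⌉ − ⌈9711/673⌉ = 16 − 15 = 1
n=21: ⌈(22·454+631)/673⌉ − ⌈(21·454+631)/673⌉ = ⌈10619/673⌉ − ⌈10165/673⌉ = 16 − 16 = 0
n=22: ⌈(23·454+631)/673⌉ − ⌈(22·454+631)/673⌉ = ⌈11073/673⌉ − ⌈10619/673⌉ = 17 − 16 = 1
n=23: ⌈(24·454+631)/673⌉ − ⌈(23·454+631)/673⌉ = ⌈11527/673⌉ − ⌈11073/673⌉ = 18 − 17 = 1
n=24: ⌈(25·454+631)/673⌉ − ⌈(24·454+631)/673⌉ = ⌈11981/673⌉ − ⌈11527/673⌉ = 18 − 18 = 0
n=25: ⌈(26·454+631)/673⌉ − ⌈(25·454+631)/673⌉ = ⌈12435/673⌉ − ⌈11981/673⌉ = 19 − 18 = 1
n=26: ⌈(27·454+631)/673⌉ − ⌈(26·454+631)/673⌉ = ⌈12889/673⌉ − ⌈12435/673⌉ = 20 − 19 = 1
n=27: ⌈(28·454+631)/673⌉ − ⌈(27·454+631)/673⌉ = ⌈13343/673⌉ − ⌈12889/673⌉ = 20 − 20 = 0
n=28: ⌈(29·454+631)/673⌉ − ⌈(28·454+631)/673⌉ = ⌈13797/673⌉ − ⌈13343/673⌉ = 21 − 20 = 1
n=29: ⌈(30·454+631)/673⌉ − ⌈(29·454+631)/673⌉ = ⌈14251/673⌉ − ⌈13797/673⌉ = 22 − 21 = 1
n=30: ⌈(31·454+631)/673⌉ − ⌈(30·454+631)/673⌉ = ⌈14705/673⌉ − ⌈14251/673⌉ = 22 − 22 = 0
n=31: ⌈(32·454+631)/673⌉ − ⌈(31·454+631)/673⌉ = ⌈15159/673⌉ − ⌈14705/673⌉ = 23 − 22 = 1
n=32: ⌈(33·454+631)/673⌉ − ⌈(32·454+631)/673⌉ = ⌈15613/673⌉ − ⌈15159/673⌉ = 24 − 23 = 1
n=33: ⌈(34·454+631)/673⌉ − ⌈(33·454+631)/673⌉ = ⌈16067/673⌉ − ⌈15613/673⌉ = 24 − 24 = 0
n=34: ⌈(35·454+631)/673⌉ − ⌈(34·454+631)/673⌉ = ⌈16521/673⌉ − ⌈16067/673⌉ = 25 − 24 = 1
n=35: ⌈(36·454+631)/673⌉ − ⌈(35·454+631)/673⌉ = ⌈16975/673⌉ − ⌈16521/673⌉ = 26 − 25 = 1
n=36: ⌈(37·454+631)/673⌉ − ⌈(36·454+631)/673⌉ = ⌈17429/673⌉ − ⌈16975/673⌉ = 26 − 26 = 0
n=37: ⌈(38·454+631)/673⌉ − ⌈(37·454+631)/673⌉ = ⌈17883/673⌉ − ⌈17429/673⌉ = 27 − 26 = 1
n=38: ⌈(39·454+631)/673⌉ − ⌈(38·454+631)/673⌉ = ⌈18337/673⌉ − ⌈17883/673⌉ = 28 − 27 = 1
n=39: ⌈(40·454+631)/673⌉ − ⌈(39·454+631)/673⌉ = ⌈18791/673⌉ − ⌈18337/673⌉ = 28 − 28 = 0
n=40: ⌈(41·454+631)/673⌉ − ⌈(40·454+631)/673⌉ = ⌈19245/673⌉ − ⌈18791/673⌉ = 29 − 28 = 1
n=41: ⌈(42·454+631)/673⌉ − ⌈(41·454+631)/673⌉ = ⌈19699/673⌉ − ⌈19245/673⌉ = 30 − 29 = 1
n=42: ⌈(43·454+631)/673⌉ − ⌈(42·454+631)/673⌉ = ⌈20153/673⌉ − ⌈19699/673⌉ = 30 − 30 = 0
n=43: ⌈(44·454+631)/673⌉ − ⌈(43·454+631)/673⌉ = ⌈20607/673⌉ − ⌈20153/673⌉ = 31 − 30 = 1
n=44: ⌈(45·454+631)/673⌉ − ⌈(44·454+631)/673⌉ = ⌈21061/673⌉ − ⌈20607/673⌉ = 32 − 31 = 1
n=45: ⌈(46·454+631)/673⌉ − ⌈(45·454+631)/673⌉ = ⌈21515/673⌉ − ⌈21061/673⌉ = 32 − 32 = 0
n=46: ⌈(47·454+631)/673⌉ − ⌈(46·454+631)/673⌉ = ⌈21969/673⌉ − ⌈21515/673⌉ = 33 − 32 = 1
n=47: ⌈(48·454+631)/673⌉ − ⌈(47·454+631)/673⌉ = ⌈22423/673⌉ − ⌈21969/673⌉ = 34 − 33 = 1
n=48: ⌈(49·454+631)/673⌉ − ⌈(48·454+631)/673⌉ = ⌈22877/673⌉ − ⌈22423/673⌉ = 34 − 34 = 0
n=49: ⌈(50·454+631)/673⌉ − ⌈(49·454+631)/673⌉ = ⌈23331/673⌉ − ⌈22877/673⌉ = 35 − 34 = 1
n=50: ⌈(51·454+631)/673⌉ − ⌈(50·454+631)/673⌉ = ⌈23785/673⌉ − ⌈23331/673⌉ = 36 − 35 = 1
n=51: ⌈(52·454+631)/673⌉ − ⌈(51·454+631)/673⌉ = ⌈24239/673⌉ − ⌈23785/673⌉ = 37 − 36 = 1
n=52: ⌈(53·454+631)/673⌉ − ⌈(52·454+631)/673⌉ = ⌈24693/673⌉ − ⌈24239/673⌉ = 37 − 37 = 0
n=53: ⌈(54·454+631)/673⌉ − ⌈(53·454+631)/673⌉ = ⌈25147/673⌉ − ⌈24693/673⌉ = 38 − 37 = 1
n=54: ⌈(55·454+631)/673⌉ − ⌈(54·454+631)/673⌉ = ⌈25601/673⌉ − ⌈25147/673⌉ = 39 − 38 = 1
n=55: ⌈(56·454+631)/673⌉ − ⌈(55·454+631)/673⌉ = ⌈26055/673⌉ − ⌈25601/673⌉ = 39 − 39 = 0
n=56: ⌈(57·454+631)/673⌉ − ⌈(56·454+631)/673⌉ = ⌈26509/673⌉ − ⌈26055/673⌉ = 40 − 39 = 1
n=57: ⌈(58·454+631)/673⌉ − ⌈(57·454+631)/673⌉ = ⌈26963/673⌉ − ⌈26509/673⌉ = 41 − 40 = 1
n=58: ⌈(59·454+631)/673⌉ − ⌈(58·454+631)/673⌉ = ⌈27417/673⌉ − ⌈26963/673⌉ = 41 − 41 = 0
n=59: ⌈(60·454+631)/673⌉ − ⌈(59·454+631)/673⌉ = ⌈27871/673⌉ − ⌈27417/673⌉ = 42 − 41 = 1
n=60: ⌈(61·454+631)/673⌉ − ⌈(60·454+631)/673⌉ = ⌈28325/673⌉ − ⌈27871/673⌉ = 43 − 42 = 1
n=61: ⌈(62·454+631)/673⌉ − ⌈(61·454+631)/673⌉ = ⌈28779/673⌉ − ⌈28325/673⌉ = 43 − 43 = 0
n=62: ⌈(63·454+631)/673⌉ − ⌈(62·454+631)/673⌉ = ⌈29233/673⌉ − ⌈28779/673⌉ = 44 − 43 = 1
n=63: ⌈(64·454+631)/673⌉ − ⌈(63·454+631)/673⌉ = ⌈29687/673⌉ − ⌈29233/673⌉ = 45 − 44 = 1
n=64: ⌈(65·454+631)/673⌉ − ⌈(64·454+631)/673⌉ = ⌈30141/673⌉ − ⌈29687/673⌉ = 45 − 45 = 0
n=65: ⌈(66·454+631)/673⌉ − ⌈(65·454+631)/673⌉ = ⌈30595/673⌉ − ⌈30141/673⌉ = 46 − 45 = 1
n=66: ⌈(67·454+631)/673⌉ − ⌈(66·454+631)/673⌉ = ⌈31049/673⌉ − ⌈30595/673⌉ = 47 − 46 = 1
n=67: ⌈(68·454+631)/673⌉ − ⌈(67·454+631)/673⌉ = ⌈31503/673⌉ − ⌈31049/673⌉ = 47 − 47 = 0
n=68: ⌈(69·454+631)/673⌉ − ⌈(68·454+631)/673⌉ = ⌈31957/673⌉ − ⌈31503/673⌉ = 48 − 47 = 1
n=69: ⌈(70·454+631)/673⌉ − ⌈(69·454+631)/673⌉ = ⌈32411/673⌉ − ⌈31957/673⌉ = 49 − 48 = 1
n=70: ⌈(71·454+631)/673⌉ − ⌈(70·454+631)/673⌉ = ⌈32865/673⌉ − ⌈32411/673⌉ = 49 − 49 = 0
n=71: ⌈(72·454+631)/673⌉ − ⌈(71·454+631)/673⌉ = ⌈33319/673⌉ − ⌈32865/673⌉ = 50 − 49 = 1
n=72: ⌈(73·454+631)/673⌉ − ⌈(72·454+631)/673⌉ = ⌈33773/673⌉ − ⌈33319/673⌉ = 51 − 50 = 1
n=73: ⌈(74·454+631)/673⌉ − ⌈(73·454+631)/673⌉ = ⌈34227/673⌉ − ⌈33773/673⌉ = 51 − 51 = 0
n=74: ⌈(75·454+631)/673⌉ − ⌈(74·454+631)/673⌉ = ⌈34681/673⌉ − ⌈34227/673⌉ = 52 − 51 = 1
n=75: ⌈(76·454+631)/673⌉ − ⌈(75·454+631)/673⌉ = ⌈35135/673⌉ − ⌈34681/673⌉ = 53 − 52 = 1
n=76: ⌈(77·454+631)/673⌉ − ⌈(76·454+631)/673⌉ = ⌈35589/673⌉ − ⌈35135/673⌉ = 53 − 53 = 0
n=77: ⌈(78·454+631)/673⌉ − ⌈(77·454+631)/673⌉ = ⌈36043/673⌉ − ⌈35589/673⌉ = 54 − 53 = 1
n=78: ⌈(79·454+631)/673⌉ − ⌈(78·454+631)/673⌉ = ⌈36497/673⌉ − ⌈36043/673⌉ = 55 − 54 = 1
n=79: ⌈(80·454+631)/673⌉ − ⌈(79·454+631)/673⌉ = ⌈36951/673⌉ − ⌈36497/673⌉ = 55 − 55 = 0

11011011101101101101101101101101101101101101101101110110110110110110110110110110


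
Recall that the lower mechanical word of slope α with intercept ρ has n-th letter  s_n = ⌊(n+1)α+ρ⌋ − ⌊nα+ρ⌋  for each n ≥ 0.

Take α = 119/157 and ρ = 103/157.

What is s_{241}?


(n+1)α + ρ = (242·119 + 103) / 157 = 28901/157
nα + ρ     = (241·119 + 103) / 157 = 28782/157
⌊28901/157⌋ = 184,  ⌊28782/157⌋ = 183
s_{241} = 184 − 183 = 1

1


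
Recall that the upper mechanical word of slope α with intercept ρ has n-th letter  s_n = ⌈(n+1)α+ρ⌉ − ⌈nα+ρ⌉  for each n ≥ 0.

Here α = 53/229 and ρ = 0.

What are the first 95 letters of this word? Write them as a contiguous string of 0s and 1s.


n=0: ⌈(1·53)/229⌉ − ⌈(0·53)/229⌉ = ⌈53/229⌉ − ⌈0/229⌉ = 1 − 0 = 1
n=1: ⌈(2·53)/229⌉ − ⌈(1·53)/229⌉ = ⌈106/229⌉ − ⌈53/229⌉ = 1 − 1 = 0
n=2: ⌈(3·53)/229⌉ − ⌈(2·53)/229⌉ = ⌈159/229⌉ − ⌈106/229⌉ = 1 − 1 = 0
n=3: ⌈(4·53)/229⌉ − ⌈(3·53)/229⌉ = ⌈212/229⌉ − ⌈159/229⌉ = 1 − 1 = 0
n=4: ⌈(5·53)/229⌉ − ⌈(4·53)/229⌉ = ⌈265/229⌉ − ⌈212/229⌉ = 2 − 1 = 1
n=5: ⌈(6·53)/229⌉ − ⌈(5·53)/229⌉ = ⌈318/229⌉ − ⌈265/229⌉ = 2 − 2 = 0
n=6: ⌈(7·53)/229⌉ − ⌈(6·53)/229⌉ = ⌈371/229⌉ − ⌈318/229⌉ = 2 − 2 = 0
n=7: ⌈(8·53)/229⌉ − ⌈(7·53)/229⌉ = ⌈424/229⌉ − ⌈371/229⌉ = 2 − 2 = 0
n=8: ⌈(9·53)/229⌉ − ⌈(8·53)/229⌉ = ⌈477/229⌉ − ⌈424/229⌉ = 3 − 2 = 1
n=9: ⌈(10·53)/229⌉ − ⌈(9·53)/229⌉ = ⌈530/229⌉ − ⌈477/229⌉ = 3 − 3 = 0
n=10: ⌈(11·53)/229⌉ − ⌈(10·53)/229⌉ = ⌈583/229⌉ − ⌈530/229⌉ = 3 − 3 = 0
n=11: ⌈(12·53)/229⌉ − ⌈(11·53)/229⌉ = ⌈636/229⌉ − ⌈583/229⌉ = 3 − 3 = 0
n=12: ⌈(13·53)/229⌉ − ⌈(12·53)/229⌉ = ⌈689/229⌉ − ⌈636/229⌉ = 4 − 3 = 1
n=13: ⌈(14·53)/229⌉ − ⌈(13·53)/229⌉ = ⌈742/229⌉ − ⌈689/229⌉ = 4 − 4 = 0
n=14: ⌈(15·53)/229⌉ − ⌈(14·53)/229⌉ = ⌈795/229⌉ − ⌈742/229⌉ = 4 − 4 = 0
n=15: ⌈(16·53)/229⌉ − ⌈(15·53)/229⌉ = ⌈848/229⌉ − ⌈795/229⌉ = 4 − 4 = 0
n=16: ⌈(17·53)/229⌉ − ⌈(16·53)/229⌉ = ⌈901/229⌉ − ⌈848/229⌉ = 4 − 4 = 0
n=17: ⌈(18·53)/229⌉ − ⌈(17·53)/229⌉ = ⌈954/229⌉ − ⌈901/229⌉ = 5 − 4 = 1
n=18: ⌈(19·53)/229⌉ − ⌈(18·53)/229⌉ = ⌈1007/229⌉ − ⌈954/229⌉ = 5 − 5 = 0
n=19: ⌈(20·53)/229⌉ − ⌈(19·53)/229⌉ = ⌈1060/229⌉ − ⌈1007/229⌉ = 5 − 5 = 0
n=20: ⌈(21·53)/229⌉ − ⌈(20·53)/229⌉ = ⌈1113/229⌉ − ⌈1060/229⌉ = 5 − 5 = 0
n=21: ⌈(22·53)/229⌉ − ⌈(21·53)/229⌉ = ⌈1166/229⌉ − ⌈1113/229⌉ = 6 − 5 = 1
n=22: ⌈(23·53)/229⌉ − ⌈(22·53)/229⌉ = ⌈1219/229⌉ − ⌈1166/229⌉ = 6 − 6 = 0
n=23: ⌈(24·53)/229⌉ − ⌈(23·53)/229⌉ = ⌈1272/229⌉ − ⌈1219/229⌉ = 6 − 6 = 0
n=24: ⌈(25·53)/229⌉ − ⌈(24·53)/229⌉ = ⌈1325/229⌉ − ⌈1272/229⌉ = 6 − 6 = 0
n=25: ⌈(26·53)/229⌉ − ⌈(25·53)/229⌉ = ⌈1378/229⌉ − ⌈1325/229⌉ = 7 − 6 = 1
n=26: ⌈(27·53)/229⌉ − ⌈(26·53)/229⌉ = ⌈1431/229⌉ − ⌈1378/229⌉ = 7 − 7 = 0
n=27: ⌈(28·53)/229⌉ − ⌈(27·53)/229⌉ = ⌈1484/229⌉ − ⌈1431/229⌉ = 7 − 7 = 0
n=28: ⌈(29·53)/229⌉ − ⌈(28·53)/229⌉ = ⌈1537/229⌉ − ⌈1484/229⌉ = 7 − 7 = 0
n=29: ⌈(30·53)/229⌉ − ⌈(29·53)/229⌉ = ⌈1590/229⌉ − ⌈1537/229⌉ = 7 − 7 = 0
n=30: ⌈(31·53)/229⌉ − ⌈(30·53)/229⌉ = ⌈1643/229⌉ − ⌈1590/229⌉ = 8 − 7 = 1
n=31: ⌈(32·53)/229⌉ − ⌈(31·53)/229⌉ = ⌈1696/229⌉ − ⌈1643/229⌉ = 8 − 8 = 0
n=32: ⌈(33·53)/229⌉ − ⌈(32·53)/229⌉ = ⌈1749/229⌉ − ⌈1696/229⌉ = 8 − 8 = 0
n=33: ⌈(34·53)/229⌉ − ⌈(33·53)/229⌉ = ⌈1802/229⌉ − ⌈1749/229⌉ = 8 − 8 = 0
n=34: ⌈(35·53)/229⌉ − ⌈(34·53)/229⌉ = ⌈1855/229⌉ − ⌈1802/229⌉ = 9 − 8 = 1
n=35: ⌈(36·53)/229⌉ − ⌈(35·53)/229⌉ = ⌈1908/229⌉ − ⌈1855/229⌉ = 9 − 9 = 0
n=36: ⌈(37·53)/229⌉ − ⌈(36·53)/229⌉ = ⌈1961/229⌉ − ⌈1908/229⌉ = 9 − 9 = 0
n=37: ⌈(38·53)/229⌉ − ⌈(37·53)/229⌉ = ⌈2014/229⌉ − ⌈1961/229⌉ = 9 − 9 = 0
n=38: ⌈(39·53)/229⌉ − ⌈(38·53)/229⌉ = ⌈2067/229⌉ − ⌈2014/229⌉ = 10 − 9 = 1
n=39: ⌈(40·53)/229⌉ − ⌈(39·53)/229⌉ = ⌈2120/229⌉ − ⌈2067/229⌉ = 10 − 10 = 0
n=40: ⌈(41·53)/229⌉ − ⌈(40·53)/229⌉ = ⌈2173/229⌉ − ⌈2120/229⌉ = 10 − 10 = 0
n=41: ⌈(42·53)/229⌉ − ⌈(41·53)/229⌉ = ⌈2226/229⌉ − ⌈2173/229⌉ = 10 − 10 = 0
n=42: ⌈(43·53)/229⌉ − ⌈(42·53)/229⌉ = ⌈2279/229⌉ − ⌈2226/229⌉ = 10 − 10 = 0
n=43: ⌈(44·53)/229⌉ − ⌈(43·53)/229⌉ = ⌈2332/229⌉ − ⌈2279/229⌉ = 11 − 10 = 1
n=44: ⌈(45·53)/229⌉ − ⌈(44·53)/229⌉ = ⌈2385/229⌉ − ⌈2332/229⌉ = 11 − 11 = 0
n=45: ⌈(46·53)/229⌉ − ⌈(45·53)/229⌉ = ⌈2438/229⌉ − ⌈2385/229⌉ = 11 − 11 = 0
n=46: ⌈(47·53)/229⌉ − ⌈(46·53)/229⌉ = ⌈2491/229⌉ − ⌈2438/229⌉ = 11 − 11 = 0
n=47: ⌈(48·53)/229⌉ − ⌈(47·53)/229⌉ = ⌈2544/229⌉ − ⌈2491/229⌉ = 12 − 11 = 1
n=48: ⌈(49·53)/229⌉ − ⌈(48·53)/229⌉ = ⌈2597/229⌉ − ⌈2544/229⌉ = 12 − 12 = 0
n=49: ⌈(50·53)/229⌉ − ⌈(49·53)/229⌉ = ⌈2650/229⌉ − ⌈2597/229⌉ = 12 − 12 = 0
n=50: ⌈(51·53)/229⌉ − ⌈(50·53)/229⌉ = ⌈2703/229⌉ − ⌈2650/229⌉ = 12 − 12 = 0
n=51: ⌈(52·53)/229⌉ − ⌈(51·53)/229⌉ = ⌈2756/229⌉ − ⌈2703/229⌉ = 13 − 12 = 1
n=52: ⌈(53·53)/229⌉ − ⌈(52·53)/229⌉ = ⌈2809/229⌉ − ⌈2756/229⌉ = 13 − 13 = 0
n=53: ⌈(54·53)/229⌉ − ⌈(53·53)/229⌉ = ⌈2862/229⌉ − ⌈2809/229⌉ = 13 − 13 = 0
n=54: ⌈(55·53)/229⌉ − ⌈(54·53)/229⌉ = ⌈2915/229⌉ − ⌈2862/229⌉ = 13 − 13 = 0
n=55: ⌈(56·53)/229⌉ − ⌈(55·53)/229⌉ = ⌈2968/229⌉ − ⌈2915/229⌉ = 13 − 13 = 0
n=56: ⌈(57·53)/229⌉ − ⌈(56·53)/229⌉ = ⌈3021/229⌉ − ⌈2968/229⌉ = 14 − 13 = 1
n=57: ⌈(58·53)/229⌉ − ⌈(57·53)/229⌉ = ⌈3074/229⌉ − ⌈3021/229⌉ = 14 − 14 = 0
n=58: ⌈(59·53)/229⌉ − ⌈(58·53)/229⌉ = ⌈3127/229⌉ − ⌈3074/229⌉ = 14 − 14 = 0
n=59: ⌈(60·53)/229⌉ − ⌈(59·53)/229⌉ = ⌈3180/229⌉ − ⌈3127/229⌉ = 14 − 14 = 0
n=60: ⌈(61·53)/229⌉ − ⌈(60·53)/229⌉ = ⌈3233/229⌉ − ⌈3180/229⌉ = 15 − 14 = 1
n=61: ⌈(62·53)/229⌉ − ⌈(61·53)/229⌉ = ⌈3286/229⌉ − ⌈3233/229⌉ = 15 − 15 = 0
n=62: ⌈(63·53)/229⌉ − ⌈(62·53)/229⌉ = ⌈3339/229⌉ − ⌈3286/229⌉ = 15 − 15 = 0
n=63: ⌈(64·53)/229⌉ − ⌈(63·53)/229⌉ = ⌈3392/229⌉ − ⌈3339/229⌉ = 15 − 15 = 0
n=64: ⌈(65·53)/229⌉ − ⌈(64·53)/229⌉ = ⌈3445/229⌉ − ⌈3392/229⌉ = 16 − 15 = 1
n=65: ⌈(66·53)/229⌉ − ⌈(65·53)/229⌉ = ⌈3498/229⌉ − ⌈3445/229⌉ = 16 − 16 = 0
n=66: ⌈(67·53)/229⌉ − ⌈(66·53)/229⌉ = ⌈3551/229⌉ − ⌈3498/229⌉ = 16 − 16 = 0
n=67: ⌈(68·53)/229⌉ − ⌈(67·53)/229⌉ = ⌈3604/229⌉ − ⌈3551/229⌉ = 16 − 16 = 0
n=68: ⌈(69·53)/229⌉ − ⌈(68·53)/229⌉ = ⌈3657/229⌉ − ⌈3604/229⌉ = 16 − 16 = 0
n=69: ⌈(70·53)/229⌉ − ⌈(69·53)/229⌉ = ⌈3710/229⌉ − ⌈3657/229⌉ = 17 − 16 = 1
n=70: ⌈(71·53)/229⌉ − ⌈(70·53)/229⌉ = ⌈3763/229⌉ − ⌈3710/229⌉ = 17 − 17 = 0
n=71: ⌈(72·53)/229⌉ − ⌈(71·53)/229⌉ = ⌈3816/229⌉ − ⌈3763/229⌉ = 17 − 17 = 0
n=72: ⌈(73·53)/229⌉ − ⌈(72·53)/229⌉ = ⌈3869/229⌉ − ⌈3816/229⌉ = 17 − 17 = 0
n=73: ⌈(74·53)/229⌉ − ⌈(73·53)/229⌉ = ⌈3922/229⌉ − ⌈3869/229⌉ = 18 − 17 = 1
n=74: ⌈(75·53)/229⌉ − ⌈(74·53)/229⌉ = ⌈3975/229⌉ − ⌈3922/229⌉ = 18 − 18 = 0
n=75: ⌈(76·53)/229⌉ − ⌈(75·53)/229⌉ = ⌈4028/229⌉ − ⌈3975/229⌉ = 18 − 18 = 0
n=76: ⌈(77·53)/229⌉ − ⌈(76·53)/229⌉ = ⌈4081/229⌉ − ⌈4028/229⌉ = 18 − 18 = 0
n=77: ⌈(78·53)/229⌉ − ⌈(77·53)/229⌉ = ⌈4134/229⌉ − ⌈4081/229⌉ = 19 − 18 = 1
n=78: ⌈(79·53)/229⌉ − ⌈(78·53)/229⌉ = ⌈4187/229⌉ − ⌈4134/229⌉ = 19 − 19 = 0
n=79: ⌈(80·53)/229⌉ − ⌈(79·53)/229⌉ = ⌈4240/229⌉ − ⌈4187/229⌉ = 19 − 19 = 0
n=80: ⌈(81·53)/229⌉ − ⌈(80·53)/229⌉ = ⌈4293/229⌉ − ⌈4240/229⌉ = 19 − 19 = 0
n=81: ⌈(82·53)/229⌉ − ⌈(81·53)/229⌉ = ⌈4346/229⌉ − ⌈4293/229⌉ = 19 − 19 = 0
n=82: ⌈(83·53)/229⌉ − ⌈(82·53)/229⌉ = ⌈4399/229⌉ − ⌈4346/229⌉ = 20 − 19 = 1
n=83: ⌈(84·53)/229⌉ − ⌈(83·53)/229⌉ = ⌈4452/229⌉ − ⌈4399/229⌉ = 20 − 20 = 0
n=84: ⌈(85·53)/229⌉ − ⌈(84·53)/229⌉ = ⌈4505/229⌉ − ⌈4452/229⌉ = 20 − 20 = 0
n=85: ⌈(86·53)/229⌉ − ⌈(85·53)/229⌉ = ⌈4558/229⌉ − ⌈4505/229⌉ = 20 − 20 = 0
n=86: ⌈(87·53)/229⌉ − ⌈(86·53)/229⌉ = ⌈4611/229⌉ − ⌈4558/229⌉ = 21 − 20 = 1
n=87: ⌈(88·53)/229⌉ − ⌈(87·53)/229⌉ = ⌈4664/229⌉ − ⌈4611/229⌉ = 21 − 21 = 0
n=88: ⌈(89·53)/229⌉ − ⌈(88·53)/229⌉ = ⌈4717/229⌉ − ⌈4664/229⌉ = 21 − 21 = 0
n=89: ⌈(90·53)/229⌉ − ⌈(89·53)/229⌉ = ⌈4770/229⌉ − ⌈4717/229⌉ = 21 − 21 = 0
n=90: ⌈(91·53)/229⌉ − ⌈(90·53)/229⌉ = ⌈4823/229⌉ − ⌈4770/229⌉ = 22 − 21 = 1
n=91: ⌈(92·53)/229⌉ − ⌈(91·53)/229⌉ = ⌈4876/229⌉ − ⌈4823/229⌉ = 22 − 22 = 0
n=92: ⌈(93·53)/229⌉ − ⌈(92·53)/229⌉ = ⌈4929/229⌉ − ⌈4876/229⌉ = 22 − 22 = 0
n=93: ⌈(94·53)/229⌉ − ⌈(93·53)/229⌉ = ⌈4982/229⌉ − ⌈4929/229⌉ = 22 − 22 = 0
n=94: ⌈(95·53)/229⌉ − ⌈(94·53)/229⌉ = ⌈5035/229⌉ − ⌈4982/229⌉ = 22 − 22 = 0

10001000100010000100010001000010001000100001000100010000100010001000010001000100001000100010000
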